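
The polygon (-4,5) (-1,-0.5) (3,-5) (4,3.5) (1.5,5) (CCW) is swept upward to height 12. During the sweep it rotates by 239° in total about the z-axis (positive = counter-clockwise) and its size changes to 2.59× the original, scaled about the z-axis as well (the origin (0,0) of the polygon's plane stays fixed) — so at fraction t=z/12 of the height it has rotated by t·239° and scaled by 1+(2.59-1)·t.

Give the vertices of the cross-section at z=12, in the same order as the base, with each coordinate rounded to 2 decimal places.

t = z/height = 12/12 = 1
s = 1 + (scale-1)·z/height = 1 + (2.59-1)·12/12 = 2.590000
θ = twist·z/height = 239°·12/12 = 239.0000° = 4.171337 rad
cos θ = -0.515038, sin θ = -0.857167 (intermediates below are computed at full precision and shown rounded to 5 d.p.)
v1: (-4,5) → rotate → (6.34599,0.85348) → ×s → (16.43611,2.21051) → (16.44,2.21)
v2: (-1,-0.5) → rotate → (0.08645,1.11469) → ×s → (0.22392,2.88704) → (0.22,2.89)
v3: (3,-5) → rotate → (-5.83095,0.00369) → ×s → (-15.10216,0.00955) → (-15.10,0.01)
v4: (4,3.5) → rotate → (0.93993,-5.23130) → ×s → (2.43443,-13.54907) → (2.43,-13.55)
v5: (1.5,5) → rotate → (3.51328,-3.86094) → ×s → (9.09939,-9.99984) → (9.10,-10.00)

Cross-section at z=12: (16.44,2.21) (0.22,2.89) (-15.10,0.01) (2.43,-13.55) (9.10,-10.00)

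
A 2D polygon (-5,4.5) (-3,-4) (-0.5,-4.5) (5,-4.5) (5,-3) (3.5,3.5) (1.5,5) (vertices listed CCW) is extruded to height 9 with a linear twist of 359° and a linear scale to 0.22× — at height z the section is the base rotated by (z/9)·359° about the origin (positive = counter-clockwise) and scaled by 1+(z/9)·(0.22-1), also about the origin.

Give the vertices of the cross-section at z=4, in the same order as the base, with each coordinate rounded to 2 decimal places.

Cross-section at z=4: (2.03,-3.90) (2.75,1.76) (1.33,2.64) (-2.03,3.90) (-2.38,2.98) (-2.94,-1.34) (-2.06,-2.72)

t = z/height = 4/9 = 0.444444
s = 1 + (scale-1)·z/height = 1 + (0.22-1)·4/9 = 0.653333
θ = twist·z/height = 359°·4/9 = 159.5556° = 2.784770 rad
cos θ = -0.937011, sin θ = 0.349299 (intermediates below are computed at full precision and shown rounded to 5 d.p.)
v1: (-5,4.5) → rotate → (3.11321,-5.96305) → ×s → (2.03396,-3.89586) → (2.03,-3.90)
v2: (-3,-4) → rotate → (4.20823,2.70015) → ×s → (2.74938,1.76410) → (2.75,1.76)
v3: (-0.5,-4.5) → rotate → (2.04035,4.04190) → ×s → (1.33303,2.64071) → (1.33,2.64)
v4: (5,-4.5) → rotate → (-3.11321,5.96305) → ×s → (-2.03396,3.89586) → (-2.03,3.90)
v5: (5,-3) → rotate → (-3.63716,4.55753) → ×s → (-2.37628,2.97759) → (-2.38,2.98)
v6: (3.5,3.5) → rotate → (-4.50209,-2.05699) → ×s → (-2.94136,-1.34390) → (-2.94,-1.34)
v7: (1.5,5) → rotate → (-3.15201,-4.16111) → ×s → (-2.05931,-2.71859) → (-2.06,-2.72)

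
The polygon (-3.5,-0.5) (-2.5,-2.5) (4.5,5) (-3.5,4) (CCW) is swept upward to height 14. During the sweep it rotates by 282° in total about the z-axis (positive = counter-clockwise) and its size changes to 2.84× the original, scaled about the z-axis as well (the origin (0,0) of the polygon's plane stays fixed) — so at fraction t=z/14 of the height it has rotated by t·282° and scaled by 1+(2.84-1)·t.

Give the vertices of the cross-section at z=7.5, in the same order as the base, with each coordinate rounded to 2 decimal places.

Cross-section at z=7.5: (6.56,-2.49) (6.75,1.94) (-12.62,-4.37) (2.24,-10.31)

t = z/height = 7.5/14 = 0.535714
s = 1 + (scale-1)·z/height = 1 + (2.84-1)·7.5/14 = 1.985714
θ = twist·z/height = 282°·7.5/14 = 151.0714° = 2.636694 rad
cos θ = -0.875223, sin θ = 0.483719 (intermediates below are computed at full precision and shown rounded to 5 d.p.)
v1: (-3.5,-0.5) → rotate → (3.30514,-1.25540) → ×s → (6.56307,-2.49287) → (6.56,-2.49)
v2: (-2.5,-2.5) → rotate → (3.39736,0.97876) → ×s → (6.74618,1.94354) → (6.75,1.94)
v3: (4.5,5) → rotate → (-6.35710,-2.19938) → ×s → (-12.62338,-4.36734) → (-12.62,-4.37)
v4: (-3.5,4) → rotate → (1.12841,-5.19391) → ×s → (2.24069,-10.31362) → (2.24,-10.31)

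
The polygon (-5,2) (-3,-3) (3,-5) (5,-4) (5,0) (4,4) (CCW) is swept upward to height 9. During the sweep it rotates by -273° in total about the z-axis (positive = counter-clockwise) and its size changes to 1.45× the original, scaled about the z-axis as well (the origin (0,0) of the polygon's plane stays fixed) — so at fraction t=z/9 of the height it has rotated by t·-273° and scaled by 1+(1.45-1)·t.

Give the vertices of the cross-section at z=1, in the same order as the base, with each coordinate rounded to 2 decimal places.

t = z/height = 1/9 = 0.111111
s = 1 + (scale-1)·z/height = 1 + (1.45-1)·1/9 = 1.050000
θ = twist·z/height = -273°·1/9 = -30.3333° = -0.529417 rad
cos θ = 0.863102, sin θ = -0.505030 (intermediates below are computed at full precision and shown rounded to 5 d.p.)
v1: (-5,2) → rotate → (-3.30545,4.25135) → ×s → (-3.47072,4.46392) → (-3.47,4.46)
v2: (-3,-3) → rotate → (-4.10440,-1.07422) → ×s → (-4.30961,-1.12793) → (-4.31,-1.13)
v3: (3,-5) → rotate → (0.06416,-5.83060) → ×s → (0.06736,-6.12213) → (0.07,-6.12)
v4: (5,-4) → rotate → (2.29539,-5.97756) → ×s → (2.41016,-6.27643) → (2.41,-6.28)
v5: (5,0) → rotate → (4.31551,-2.52515) → ×s → (4.53128,-2.65141) → (4.53,-2.65)
v6: (4,4) → rotate → (5.47253,1.43229) → ×s → (5.74615,1.50390) → (5.75,1.50)

Cross-section at z=1: (-3.47,4.46) (-4.31,-1.13) (0.07,-6.12) (2.41,-6.28) (4.53,-2.65) (5.75,1.50)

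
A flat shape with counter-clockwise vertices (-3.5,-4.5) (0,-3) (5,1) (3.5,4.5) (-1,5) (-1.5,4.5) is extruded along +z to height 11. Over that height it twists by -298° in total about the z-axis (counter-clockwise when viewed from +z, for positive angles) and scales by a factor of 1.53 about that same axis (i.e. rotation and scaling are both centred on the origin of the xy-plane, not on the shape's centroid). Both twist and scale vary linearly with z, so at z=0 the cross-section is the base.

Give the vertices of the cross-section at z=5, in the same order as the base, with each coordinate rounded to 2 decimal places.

Cross-section at z=5: (-0.82,7.03) (-2.61,2.65) (-3.55,-5.24) (0.82,-7.03) (5.24,-3.55) (5.24,-2.67)

t = z/height = 5/11 = 0.454545
s = 1 + (scale-1)·z/height = 1 + (1.53-1)·5/11 = 1.240909
θ = twist·z/height = -298°·5/11 = -135.4545° = -2.364128 rad
cos θ = -0.712694, sin θ = -0.701475 (intermediates below are computed at full precision and shown rounded to 5 d.p.)
v1: (-3.5,-4.5) → rotate → (-0.66221,5.66229) → ×s → (-0.82174,7.02638) → (-0.82,7.03)
v2: (0,-3) → rotate → (-2.10442,2.13808) → ×s → (-2.61140,2.65317) → (-2.61,2.65)
v3: (5,1) → rotate → (-2.86200,-4.22007) → ×s → (-3.55148,-5.23672) → (-3.55,-5.24)
v4: (3.5,4.5) → rotate → (0.66221,-5.66229) → ×s → (0.82174,-7.02638) → (0.82,-7.03)
v5: (-1,5) → rotate → (4.22007,-2.86200) → ×s → (5.23672,-3.55148) → (5.24,-3.55)
v6: (-1.5,4.5) → rotate → (4.22568,-2.15491) → ×s → (5.24368,-2.67405) → (5.24,-2.67)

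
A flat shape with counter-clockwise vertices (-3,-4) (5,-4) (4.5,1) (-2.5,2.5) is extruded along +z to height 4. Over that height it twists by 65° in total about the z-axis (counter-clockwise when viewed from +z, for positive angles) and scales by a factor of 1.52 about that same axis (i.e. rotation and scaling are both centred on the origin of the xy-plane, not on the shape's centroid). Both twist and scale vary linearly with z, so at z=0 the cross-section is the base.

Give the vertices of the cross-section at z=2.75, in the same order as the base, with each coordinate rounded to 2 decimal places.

Cross-section at z=2.75: (0.92,-6.72) (8.64,0.91) (3.39,5.26) (-4.80,0.03)

t = z/height = 2.75/4 = 0.6875
s = 1 + (scale-1)·z/height = 1 + (1.52-1)·2.75/4 = 1.357500
θ = twist·z/height = 65°·2.75/4 = 44.6875° = 0.779944 rad
cos θ = 0.710953, sin θ = 0.703240 (intermediates below are computed at full precision and shown rounded to 5 d.p.)
v1: (-3,-4) → rotate → (0.68010,-4.95353) → ×s → (0.92324,-6.72442) → (0.92,-6.72)
v2: (5,-4) → rotate → (6.36772,0.67239) → ×s → (8.64418,0.91276) → (8.64,0.91)
v3: (4.5,1) → rotate → (2.49605,3.87553) → ×s → (3.38839,5.26103) → (3.39,5.26)
v4: (-2.5,2.5) → rotate → (-3.53548,0.01928) → ×s → (-4.79942,0.02618) → (-4.80,0.03)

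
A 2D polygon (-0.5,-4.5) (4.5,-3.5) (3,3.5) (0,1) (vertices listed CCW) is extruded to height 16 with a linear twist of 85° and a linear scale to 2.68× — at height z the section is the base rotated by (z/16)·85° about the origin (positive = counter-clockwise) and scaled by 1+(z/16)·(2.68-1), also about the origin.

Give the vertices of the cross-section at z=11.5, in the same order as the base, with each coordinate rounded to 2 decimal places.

Cross-section at z=11.5: (8.16,-5.77) (11.57,4.96) (-3.56,9.53) (-1.93,1.07)

t = z/height = 11.5/16 = 0.71875
s = 1 + (scale-1)·z/height = 1 + (2.68-1)·11.5/16 = 2.207500
θ = twist·z/height = 85°·11.5/16 = 61.0938° = 1.066287 rad
cos θ = 0.483378, sin θ = 0.875412 (intermediates below are computed at full precision and shown rounded to 5 d.p.)
v1: (-0.5,-4.5) → rotate → (3.69766,-2.61291) → ×s → (8.16259,-5.76799) → (8.16,-5.77)
v2: (4.5,-3.5) → rotate → (5.23914,2.24753) → ×s → (11.56541,4.96142) → (11.57,4.96)
v3: (3,3.5) → rotate → (-1.61381,4.31806) → ×s → (-3.56248,9.53211) → (-3.56,9.53)
v4: (0,1) → rotate → (-0.87541,0.48338) → ×s → (-1.93247,1.06706) → (-1.93,1.07)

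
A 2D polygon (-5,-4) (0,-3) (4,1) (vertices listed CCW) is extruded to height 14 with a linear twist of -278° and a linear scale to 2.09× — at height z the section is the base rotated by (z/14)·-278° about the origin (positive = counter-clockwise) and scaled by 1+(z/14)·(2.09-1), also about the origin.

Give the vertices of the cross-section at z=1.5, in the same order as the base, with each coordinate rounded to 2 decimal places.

t = z/height = 1.5/14 = 0.107143
s = 1 + (scale-1)·z/height = 1 + (2.09-1)·1.5/14 = 1.116786
θ = twist·z/height = -278°·1.5/14 = -29.7857° = -0.519859 rad
cos θ = 0.867889, sin θ = -0.496758 (intermediates below are computed at full precision and shown rounded to 5 d.p.)
v1: (-5,-4) → rotate → (-6.32648,-0.98777) → ×s → (-7.06532,-1.10313) → (-7.07,-1.10)
v2: (0,-3) → rotate → (-1.49027,-2.60367) → ×s → (-1.66432,-2.90774) → (-1.66,-2.91)
v3: (4,1) → rotate → (3.96831,-1.11914) → ×s → (4.43176,-1.24984) → (4.43,-1.25)

Cross-section at z=1.5: (-7.07,-1.10) (-1.66,-2.91) (4.43,-1.25)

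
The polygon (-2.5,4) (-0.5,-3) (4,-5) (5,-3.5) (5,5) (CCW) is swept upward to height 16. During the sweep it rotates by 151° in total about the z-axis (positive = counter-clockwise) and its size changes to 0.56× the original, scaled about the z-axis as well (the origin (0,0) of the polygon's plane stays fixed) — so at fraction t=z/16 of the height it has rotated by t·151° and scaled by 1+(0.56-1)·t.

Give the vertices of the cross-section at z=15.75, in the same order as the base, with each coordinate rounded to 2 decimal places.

t = z/height = 15.75/16 = 0.984375
s = 1 + (scale-1)·z/height = 1 + (0.56-1)·15.75/16 = 0.566875
θ = twist·z/height = 151°·15.75/16 = 148.6406° = 2.594268 rad
cos θ = -0.853920, sin θ = 0.520404 (intermediates below are computed at full precision and shown rounded to 5 d.p.)
v1: (-2.5,4) → rotate → (0.05318,-4.71669) → ×s → (0.03015,-2.67377) → (0.03,-2.67)
v2: (-0.5,-3) → rotate → (1.98817,2.30156) → ×s → (1.12705,1.30470) → (1.13,1.30)
v3: (4,-5) → rotate → (-0.81366,6.35122) → ×s → (-0.46124,3.60035) → (-0.46,3.60)
v4: (5,-3.5) → rotate → (-2.44818,5.59074) → ×s → (-1.38781,3.16925) → (-1.39,3.17)
v5: (5,5) → rotate → (-6.87162,-1.66758) → ×s → (-3.89535,-0.94531) → (-3.90,-0.95)

Cross-section at z=15.75: (0.03,-2.67) (1.13,1.30) (-0.46,3.60) (-1.39,3.17) (-3.90,-0.95)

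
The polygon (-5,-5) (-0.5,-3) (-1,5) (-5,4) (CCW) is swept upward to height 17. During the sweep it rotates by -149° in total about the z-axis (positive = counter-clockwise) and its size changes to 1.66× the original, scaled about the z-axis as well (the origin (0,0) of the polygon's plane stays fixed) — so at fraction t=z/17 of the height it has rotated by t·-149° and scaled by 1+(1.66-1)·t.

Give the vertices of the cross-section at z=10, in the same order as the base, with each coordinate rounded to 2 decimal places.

Cross-section at z=10: (-7.22,6.65) (-4.19,0.52) (6.88,1.67) (5.26,7.16)

t = z/height = 10/17 = 0.588235
s = 1 + (scale-1)·z/height = 1 + (1.66-1)·10/17 = 1.388235
θ = twist·z/height = -149°·10/17 = -87.6471° = -1.529730 rad
cos θ = 0.041055, sin θ = -0.999157 (intermediates below are computed at full precision and shown rounded to 5 d.p.)
v1: (-5,-5) → rotate → (-5.20106,4.79051) → ×s → (-7.22029,6.65035) → (-7.22,6.65)
v2: (-0.5,-3) → rotate → (-3.01800,0.37641) → ×s → (-4.18969,0.52255) → (-4.19,0.52)
v3: (-1,5) → rotate → (4.95473,1.20443) → ×s → (6.87833,1.67204) → (6.88,1.67)
v4: (-5,4) → rotate → (3.79135,5.16000) → ×s → (5.26329,7.16330) → (5.26,7.16)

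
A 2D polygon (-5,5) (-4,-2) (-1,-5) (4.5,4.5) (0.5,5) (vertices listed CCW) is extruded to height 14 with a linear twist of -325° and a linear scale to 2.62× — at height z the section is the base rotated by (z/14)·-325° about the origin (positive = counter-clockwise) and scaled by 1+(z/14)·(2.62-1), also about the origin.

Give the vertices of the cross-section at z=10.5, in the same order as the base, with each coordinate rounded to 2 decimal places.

Cross-section at z=10.5: (-5.03,-14.83) (7.89,-5.99) (10.91,2.91) (-13.35,4.53) (-10.42,-3.91)

t = z/height = 10.5/14 = 0.75
s = 1 + (scale-1)·z/height = 1 + (2.62-1)·10.5/14 = 2.215000
θ = twist·z/height = -325°·10.5/14 = -243.7500° = -4.254240 rad
cos θ = -0.442289, sin θ = 0.896873 (intermediates below are computed at full precision and shown rounded to 5 d.p.)
v1: (-5,5) → rotate → (-2.27292,-6.69581) → ×s → (-5.03452,-14.83121) → (-5.03,-14.83)
v2: (-4,-2) → rotate → (3.56290,-2.70291) → ×s → (7.89182,-5.98695) → (7.89,-5.99)
v3: (-1,-5) → rotate → (4.92665,1.31457) → ×s → (10.91254,2.91177) → (10.91,2.91)
v4: (4.5,4.5) → rotate → (-6.02623,2.04563) → ×s → (-13.34809,4.53107) → (-13.35,4.53)
v5: (0.5,5) → rotate → (-4.70551,-1.76301) → ×s → (-10.42270,-3.90506) → (-10.42,-3.91)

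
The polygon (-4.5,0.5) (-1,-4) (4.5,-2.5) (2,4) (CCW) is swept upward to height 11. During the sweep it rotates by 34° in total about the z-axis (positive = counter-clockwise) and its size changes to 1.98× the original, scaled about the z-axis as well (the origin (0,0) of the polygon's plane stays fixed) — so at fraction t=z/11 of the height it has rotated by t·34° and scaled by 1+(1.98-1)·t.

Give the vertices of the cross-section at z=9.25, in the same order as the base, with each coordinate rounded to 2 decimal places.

t = z/height = 9.25/11 = 0.840909
s = 1 + (scale-1)·z/height = 1 + (1.98-1)·9.25/11 = 1.824091
θ = twist·z/height = 34°·9.25/11 = 28.5909° = 0.499005 rad
cos θ = 0.878059, sin θ = 0.478553 (intermediates below are computed at full precision and shown rounded to 5 d.p.)
v1: (-4.5,0.5) → rotate → (-4.19054,-1.71446) → ×s → (-7.64393,-3.12733) → (-7.64,-3.13)
v2: (-1,-4) → rotate → (1.03615,-3.99079) → ×s → (1.89003,-7.27956) → (1.89,-7.28)
v3: (4.5,-2.5) → rotate → (5.14765,-0.04166) → ×s → (9.38978,-0.07599) → (9.39,-0.08)
v4: (2,4) → rotate → (-0.15809,4.46934) → ×s → (-0.28837,8.15248) → (-0.29,8.15)

Cross-section at z=9.25: (-7.64,-3.13) (1.89,-7.28) (9.39,-0.08) (-0.29,8.15)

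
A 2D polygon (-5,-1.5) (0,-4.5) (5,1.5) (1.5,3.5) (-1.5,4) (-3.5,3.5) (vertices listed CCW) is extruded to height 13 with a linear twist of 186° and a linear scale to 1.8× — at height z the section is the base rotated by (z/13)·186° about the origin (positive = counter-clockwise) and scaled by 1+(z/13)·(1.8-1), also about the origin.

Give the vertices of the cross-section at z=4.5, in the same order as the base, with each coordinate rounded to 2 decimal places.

t = z/height = 4.5/13 = 0.346154
s = 1 + (scale-1)·z/height = 1 + (1.8-1)·4.5/13 = 1.276923
θ = twist·z/height = 186°·4.5/13 = 64.3846° = 1.123724 rad
cos θ = 0.432328, sin θ = 0.901716 (intermediates below are computed at full precision and shown rounded to 5 d.p.)
v1: (-5,-1.5) → rotate → (-0.80906,-5.15707) → ×s → (-1.03311,-6.58519) → (-1.03,-6.59)
v2: (0,-4.5) → rotate → (4.05772,-1.94548) → ×s → (5.18140,-2.48422) → (5.18,-2.48)
v3: (5,1.5) → rotate → (0.80906,5.15707) → ×s → (1.03311,6.58519) → (1.03,6.59)
v4: (1.5,3.5) → rotate → (-2.50752,2.86572) → ×s → (-3.20190,3.65931) → (-3.20,3.66)
v5: (-1.5,4) → rotate → (-4.25536,0.37674) → ×s → (-5.43376,0.48106) → (-5.43,0.48)
v6: (-3.5,3.5) → rotate → (-4.66916,-1.64286) → ×s → (-5.96215,-2.09781) → (-5.96,-2.10)

Cross-section at z=4.5: (-1.03,-6.59) (5.18,-2.48) (1.03,6.59) (-3.20,3.66) (-5.43,0.48) (-5.96,-2.10)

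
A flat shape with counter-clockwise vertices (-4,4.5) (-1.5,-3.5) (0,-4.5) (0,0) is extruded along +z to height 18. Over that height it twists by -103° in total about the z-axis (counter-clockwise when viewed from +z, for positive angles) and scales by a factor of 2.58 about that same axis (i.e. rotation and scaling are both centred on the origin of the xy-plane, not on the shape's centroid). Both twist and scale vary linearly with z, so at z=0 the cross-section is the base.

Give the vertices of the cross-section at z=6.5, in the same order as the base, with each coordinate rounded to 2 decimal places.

t = z/height = 6.5/18 = 0.361111
s = 1 + (scale-1)·z/height = 1 + (2.58-1)·6.5/18 = 1.570556
θ = twist·z/height = -103°·6.5/18 = -37.1944° = -0.649166 rad
cos θ = 0.796589, sin θ = -0.604522 (intermediates below are computed at full precision and shown rounded to 5 d.p.)
v1: (-4,4.5) → rotate → (-0.46601,6.00274) → ×s → (-0.73189,9.42763) → (-0.73,9.43)
v2: (-1.5,-3.5) → rotate → (-3.31071,-1.88128) → ×s → (-5.19965,-2.95465) → (-5.20,-2.95)
v3: (0,-4.5) → rotate → (-2.72035,-3.58465) → ×s → (-4.27246,-5.62989) → (-4.27,-5.63)
v4: (0,0) → rotate → (0.00000,0.00000) → ×s → (0.00000,0.00000) → (0.00,0.00)

Cross-section at z=6.5: (-0.73,9.43) (-5.20,-2.95) (-4.27,-5.63) (0.00,0.00)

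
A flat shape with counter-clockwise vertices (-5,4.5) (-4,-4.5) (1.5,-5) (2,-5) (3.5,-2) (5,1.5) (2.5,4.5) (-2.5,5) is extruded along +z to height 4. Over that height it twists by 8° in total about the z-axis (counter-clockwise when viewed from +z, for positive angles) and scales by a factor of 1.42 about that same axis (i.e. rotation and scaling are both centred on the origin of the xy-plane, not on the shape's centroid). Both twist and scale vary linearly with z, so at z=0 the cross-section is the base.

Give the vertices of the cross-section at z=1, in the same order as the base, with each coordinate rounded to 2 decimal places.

Cross-section at z=1: (-5.70,4.78) (-4.24,-5.12) (1.85,-5.46) (2.40,-5.44) (3.94,-2.07) (5.46,1.85) (2.59,5.07) (-2.95,5.43)

t = z/height = 1/4 = 0.25
s = 1 + (scale-1)·z/height = 1 + (1.42-1)·1/4 = 1.105000
θ = twist·z/height = 8°·1/4 = 2.0000° = 0.034907 rad
cos θ = 0.999391, sin θ = 0.034899 (intermediates below are computed at full precision and shown rounded to 5 d.p.)
v1: (-5,4.5) → rotate → (-5.15400,4.32276) → ×s → (-5.69517,4.77665) → (-5.70,4.78)
v2: (-4,-4.5) → rotate → (-3.84052,-4.63686) → ×s → (-4.24377,-5.12373) → (-4.24,-5.12)
v3: (1.5,-5) → rotate → (1.67358,-4.94460) → ×s → (1.84931,-5.46379) → (1.85,-5.46)
v4: (2,-5) → rotate → (2.17328,-4.92716) → ×s → (2.40147,-5.44451) → (2.40,-5.44)
v5: (3.5,-2) → rotate → (3.56767,-1.87663) → ×s → (3.94227,-2.07368) → (3.94,-2.07)
v6: (5,1.5) → rotate → (4.94460,1.67358) → ×s → (5.46379,1.84931) → (5.46,1.85)
v7: (2.5,4.5) → rotate → (2.34143,4.58451) → ×s → (2.58728,5.06588) → (2.59,5.07)
v8: (-2.5,5) → rotate → (-2.67297,4.90971) → ×s → (-2.95364,5.42522) → (-2.95,5.43)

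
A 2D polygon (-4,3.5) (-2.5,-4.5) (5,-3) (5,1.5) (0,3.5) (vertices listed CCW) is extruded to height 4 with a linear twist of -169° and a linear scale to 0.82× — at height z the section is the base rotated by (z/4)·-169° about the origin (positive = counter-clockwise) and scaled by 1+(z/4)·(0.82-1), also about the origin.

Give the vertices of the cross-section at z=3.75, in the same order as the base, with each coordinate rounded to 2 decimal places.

Cross-section at z=3.75: (4.16,-1.48) (0.56,4.24) (-4.78,0.79) (-3.41,-2.69) (1.07,-2.71)

t = z/height = 3.75/4 = 0.9375
s = 1 + (scale-1)·z/height = 1 + (0.82-1)·3.75/4 = 0.831250
θ = twist·z/height = -169°·3.75/4 = -158.4375° = -2.765256 rad
cos θ = -0.930017, sin θ = -0.367516 (intermediates below are computed at full precision and shown rounded to 5 d.p.)
v1: (-4,3.5) → rotate → (5.00637,-1.78500) → ×s → (4.16155,-1.48378) → (4.16,-1.48)
v2: (-2.5,-4.5) → rotate → (0.67122,5.10387) → ×s → (0.55795,4.24259) → (0.56,4.24)
v3: (5,-3) → rotate → (-5.75263,0.95247) → ×s → (-4.78188,0.79174) → (-4.78,0.79)
v4: (5,1.5) → rotate → (-4.09881,-3.23261) → ×s → (-3.40714,-2.68710) → (-3.41,-2.69)
v5: (0,3.5) → rotate → (1.28631,-3.25506) → ×s → (1.06924,-2.70577) → (1.07,-2.71)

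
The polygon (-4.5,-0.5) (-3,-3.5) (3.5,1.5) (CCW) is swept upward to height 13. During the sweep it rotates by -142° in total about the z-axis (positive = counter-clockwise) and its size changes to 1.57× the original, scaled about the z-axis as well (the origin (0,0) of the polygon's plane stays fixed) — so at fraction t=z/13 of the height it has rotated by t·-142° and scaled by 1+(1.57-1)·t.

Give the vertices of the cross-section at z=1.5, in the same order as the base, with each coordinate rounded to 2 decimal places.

t = z/height = 1.5/13 = 0.115385
s = 1 + (scale-1)·z/height = 1 + (1.57-1)·1.5/13 = 1.065769
θ = twist·z/height = -142°·1.5/13 = -16.3846° = -0.285965 rad
cos θ = 0.959390, sin θ = -0.282084 (intermediates below are computed at full precision and shown rounded to 5 d.p.)
v1: (-4.5,-0.5) → rotate → (-4.45830,0.78968) → ×s → (-4.75151,0.84162) → (-4.75,0.84)
v2: (-3,-3.5) → rotate → (-3.86546,-2.51161) → ×s → (-4.11969,-2.67680) → (-4.12,-2.68)
v3: (3.5,1.5) → rotate → (3.78099,0.45179) → ×s → (4.02966,0.48151) → (4.03,0.48)

Cross-section at z=1.5: (-4.75,0.84) (-4.12,-2.68) (4.03,0.48)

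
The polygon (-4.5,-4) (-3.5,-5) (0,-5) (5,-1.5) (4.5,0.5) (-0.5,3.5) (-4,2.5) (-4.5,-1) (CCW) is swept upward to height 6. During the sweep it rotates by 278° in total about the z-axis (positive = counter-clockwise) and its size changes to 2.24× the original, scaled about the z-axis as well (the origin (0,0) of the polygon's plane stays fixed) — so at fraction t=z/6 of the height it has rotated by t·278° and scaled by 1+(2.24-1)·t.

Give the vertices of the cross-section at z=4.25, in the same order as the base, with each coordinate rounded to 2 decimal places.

t = z/height = 4.25/6 = 0.708333
s = 1 + (scale-1)·z/height = 1 + (2.24-1)·4.25/6 = 1.878333
θ = twist·z/height = 278°·4.25/6 = 196.9167° = 3.436844 rad
cos θ = -0.956729, sin θ = -0.290981 (intermediates below are computed at full precision and shown rounded to 5 d.p.)
v1: (-4.5,-4) → rotate → (3.14136,5.13633) → ×s → (5.90052,9.64774) → (5.90,9.65)
v2: (-3.5,-5) → rotate → (1.89365,5.80208) → ×s → (3.55690,10.89823) → (3.56,10.90)
v3: (0,-5) → rotate → (-1.45490,4.78364) → ×s → (-2.73279,8.98528) → (-2.73,8.99)
v4: (5,-1.5) → rotate → (-5.22012,-0.01981) → ×s → (-9.80512,-0.03721) → (-9.81,-0.04)
v5: (4.5,0.5) → rotate → (-4.15979,-1.78778) → ×s → (-7.81347,-3.35804) → (-7.81,-3.36)
v6: (-0.5,3.5) → rotate → (1.49680,-3.20306) → ×s → (2.81148,-6.01642) → (2.81,-6.02)
v7: (-4,2.5) → rotate → (4.55437,-1.22790) → ×s → (8.55462,-2.30641) → (8.55,-2.31)
v8: (-4.5,-1) → rotate → (4.01430,2.26614) → ×s → (7.54019,4.25657) → (7.54,4.26)

Cross-section at z=4.25: (5.90,9.65) (3.56,10.90) (-2.73,8.99) (-9.81,-0.04) (-7.81,-3.36) (2.81,-6.02) (8.55,-2.31) (7.54,4.26)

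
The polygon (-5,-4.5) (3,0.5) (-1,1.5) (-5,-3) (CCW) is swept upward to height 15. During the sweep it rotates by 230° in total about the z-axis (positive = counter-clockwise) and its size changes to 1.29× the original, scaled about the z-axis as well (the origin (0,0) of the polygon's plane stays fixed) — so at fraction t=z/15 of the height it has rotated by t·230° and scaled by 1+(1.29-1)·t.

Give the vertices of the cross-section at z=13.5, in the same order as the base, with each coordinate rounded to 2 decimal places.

t = z/height = 13.5/15 = 0.9
s = 1 + (scale-1)·z/height = 1 + (1.29-1)·13.5/15 = 1.261000
θ = twist·z/height = 230°·13.5/15 = 207.0000° = 3.612832 rad
cos θ = -0.891007, sin θ = -0.453990 (intermediates below are computed at full precision and shown rounded to 5 d.p.)
v1: (-5,-4.5) → rotate → (2.41208,6.27948) → ×s → (3.04163,7.91843) → (3.04,7.92)
v2: (3,0.5) → rotate → (-2.44602,-1.80747) → ×s → (-3.08444,-2.27923) → (-3.08,-2.28)
v3: (-1,1.5) → rotate → (1.57199,-0.88252) → ×s → (1.98228,-1.11286) → (1.98,-1.11)
v4: (-5,-3) → rotate → (3.09306,4.94297) → ×s → (3.90035,6.23309) → (3.90,6.23)

Cross-section at z=13.5: (3.04,7.92) (-3.08,-2.28) (1.98,-1.11) (3.90,6.23)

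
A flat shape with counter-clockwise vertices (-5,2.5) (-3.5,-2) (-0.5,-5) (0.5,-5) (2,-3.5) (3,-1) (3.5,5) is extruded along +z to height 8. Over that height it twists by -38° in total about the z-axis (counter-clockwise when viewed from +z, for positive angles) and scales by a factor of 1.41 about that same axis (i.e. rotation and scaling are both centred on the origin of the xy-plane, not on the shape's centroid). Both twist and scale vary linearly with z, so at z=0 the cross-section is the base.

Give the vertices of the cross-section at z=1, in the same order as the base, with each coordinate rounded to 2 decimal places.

t = z/height = 1/8 = 0.125
s = 1 + (scale-1)·z/height = 1 + (1.41-1)·1/8 = 1.051250
θ = twist·z/height = -38°·1/8 = -4.7500° = -0.082903 rad
cos θ = 0.996566, sin θ = -0.082808 (intermediates below are computed at full precision and shown rounded to 5 d.p.)
v1: (-5,2.5) → rotate → (-4.77581,2.90545) → ×s → (-5.02057,3.05436) → (-5.02,3.05)
v2: (-3.5,-2) → rotate → (-3.65360,-1.70330) → ×s → (-3.84084,-1.79060) → (-3.84,-1.79)
v3: (-0.5,-5) → rotate → (-0.91232,-4.94142) → ×s → (-0.95908,-5.19467) → (-0.96,-5.19)
v4: (0.5,-5) → rotate → (0.08424,-5.02423) → ×s → (0.08856,-5.28172) → (0.09,-5.28)
v5: (2,-3.5) → rotate → (1.70330,-3.65360) → ×s → (1.79060,-3.84084) → (1.79,-3.84)
v6: (3,-1) → rotate → (2.90689,-1.24499) → ×s → (3.05587,-1.30880) → (3.06,-1.31)
v7: (3.5,5) → rotate → (3.90202,4.69300) → ×s → (4.10200,4.93351) → (4.10,4.93)

Cross-section at z=1: (-5.02,3.05) (-3.84,-1.79) (-0.96,-5.19) (0.09,-5.28) (1.79,-3.84) (3.06,-1.31) (4.10,4.93)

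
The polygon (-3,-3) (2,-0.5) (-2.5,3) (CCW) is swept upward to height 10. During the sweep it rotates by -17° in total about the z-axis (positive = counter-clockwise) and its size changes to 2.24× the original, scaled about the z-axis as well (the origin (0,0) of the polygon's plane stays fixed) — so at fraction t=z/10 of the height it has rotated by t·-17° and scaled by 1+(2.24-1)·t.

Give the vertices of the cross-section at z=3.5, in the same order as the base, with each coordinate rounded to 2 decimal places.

t = z/height = 3.5/10 = 0.35
s = 1 + (scale-1)·z/height = 1 + (2.24-1)·3.5/10 = 1.434000
θ = twist·z/height = -17°·3.5/10 = -5.9500° = -0.103847 rad
cos θ = 0.994613, sin θ = -0.103661 (intermediates below are computed at full precision and shown rounded to 5 d.p.)
v1: (-3,-3) → rotate → (-3.29482,-2.67286) → ×s → (-4.72477,-3.83288) → (-4.72,-3.83)
v2: (2,-0.5) → rotate → (1.93740,-0.70463) → ×s → (2.77822,-1.01044) → (2.78,-1.01)
v3: (-2.5,3) → rotate → (-2.17555,3.24299) → ×s → (-3.11974,4.65045) → (-3.12,4.65)

Cross-section at z=3.5: (-4.72,-3.83) (2.78,-1.01) (-3.12,4.65)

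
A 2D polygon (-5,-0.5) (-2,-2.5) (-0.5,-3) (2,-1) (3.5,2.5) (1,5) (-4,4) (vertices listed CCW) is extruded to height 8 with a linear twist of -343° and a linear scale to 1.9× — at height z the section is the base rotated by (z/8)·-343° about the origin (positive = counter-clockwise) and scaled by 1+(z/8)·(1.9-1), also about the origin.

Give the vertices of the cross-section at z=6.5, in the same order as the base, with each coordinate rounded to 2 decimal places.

Cross-section at z=6.5: (-0.45,-8.69) (3.76,-4.08) (5.00,-1.64) (2.23,3.16) (-3.36,6.64) (-8.30,3.02) (-7.89,-5.80)

t = z/height = 6.5/8 = 0.8125
s = 1 + (scale-1)·z/height = 1 + (1.9-1)·6.5/8 = 1.731250
θ = twist·z/height = -343°·6.5/8 = -278.6875° = -4.864014 rad
cos θ = 0.151045, sin θ = 0.988527 (intermediates below are computed at full precision and shown rounded to 5 d.p.)
v1: (-5,-0.5) → rotate → (-0.26096,-5.01816) → ×s → (-0.45179,-8.68768) → (-0.45,-8.69)
v2: (-2,-2.5) → rotate → (2.16923,-2.35467) → ×s → (3.75547,-4.07652) → (3.76,-4.08)
v3: (-0.5,-3) → rotate → (2.89006,-0.94740) → ×s → (5.00341,-1.64018) → (5.00,-1.64)
v4: (2,-1) → rotate → (1.29062,1.82601) → ×s → (2.23438,3.16128) → (2.23,3.16)
v5: (3.5,2.5) → rotate → (-1.94266,3.83746) → ×s → (-3.36323,6.64360) → (-3.36,6.64)
v6: (1,5) → rotate → (-4.79159,1.74375) → ×s → (-8.29544,3.01887) → (-8.30,3.02)
v7: (-4,4) → rotate → (-4.55829,-3.34993) → ×s → (-7.89154,-5.79956) → (-7.89,-5.80)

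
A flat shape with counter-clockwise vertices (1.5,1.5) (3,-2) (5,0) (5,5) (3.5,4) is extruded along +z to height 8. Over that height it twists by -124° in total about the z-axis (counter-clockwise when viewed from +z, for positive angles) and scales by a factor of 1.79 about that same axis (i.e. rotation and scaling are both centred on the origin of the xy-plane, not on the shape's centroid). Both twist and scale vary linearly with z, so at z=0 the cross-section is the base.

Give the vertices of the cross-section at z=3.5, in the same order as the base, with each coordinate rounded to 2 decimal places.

t = z/height = 3.5/8 = 0.4375
s = 1 + (scale-1)·z/height = 1 + (1.79-1)·3.5/8 = 1.345625
θ = twist·z/height = -124°·3.5/8 = -54.2500° = -0.946841 rad
cos θ = 0.584250, sin θ = -0.811574 (intermediates below are computed at full precision and shown rounded to 5 d.p.)
v1: (1.5,1.5) → rotate → (2.09374,-0.34099) → ×s → (2.81738,-0.45884) → (2.82,-0.46)
v2: (3,-2) → rotate → (0.12960,-3.60322) → ×s → (0.17439,-4.84858) → (0.17,-4.85)
v3: (5,0) → rotate → (2.92125,-4.05787) → ×s → (3.93090,-5.46037) → (3.93,-5.46)
v4: (5,5) → rotate → (6.97912,-1.13662) → ×s → (9.39128,-1.52947) → (9.39,-1.53)
v5: (3.5,4) → rotate → (5.29117,-0.50351) → ×s → (7.11993,-0.67754) → (7.12,-0.68)

Cross-section at z=3.5: (2.82,-0.46) (0.17,-4.85) (3.93,-5.46) (9.39,-1.53) (7.12,-0.68)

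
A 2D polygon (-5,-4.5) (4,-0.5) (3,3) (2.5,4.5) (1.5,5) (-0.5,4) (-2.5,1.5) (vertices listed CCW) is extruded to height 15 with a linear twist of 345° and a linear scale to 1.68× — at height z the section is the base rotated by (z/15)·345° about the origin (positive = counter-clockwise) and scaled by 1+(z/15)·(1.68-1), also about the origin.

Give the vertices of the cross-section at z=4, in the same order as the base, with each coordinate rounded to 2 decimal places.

t = z/height = 4/15 = 0.266667
s = 1 + (scale-1)·z/height = 1 + (1.68-1)·4/15 = 1.181333
θ = twist·z/height = 345°·4/15 = 92.0000° = 1.605703 rad
cos θ = -0.034899, sin θ = 0.999391 (intermediates below are computed at full precision and shown rounded to 5 d.p.)
v1: (-5,-4.5) → rotate → (4.67176,-4.83991) → ×s → (5.51890,-5.71754) → (5.52,-5.72)
v2: (4,-0.5) → rotate → (0.36010,4.01501) → ×s → (0.42540,4.74307) → (0.43,4.74)
v3: (3,3) → rotate → (-3.10287,2.89347) → ×s → (-3.66552,3.41816) → (-3.67,3.42)
v4: (2.5,4.5) → rotate → (-4.58451,2.34143) → ×s → (-5.41583,2.76601) → (-5.42,2.77)
v5: (1.5,5) → rotate → (-5.04930,1.32459) → ×s → (-5.96491,1.56478) → (-5.96,1.56)
v6: (-0.5,4) → rotate → (-3.98011,-0.63929) → ×s → (-4.70184,-0.75522) → (-4.70,-0.76)
v7: (-2.5,1.5) → rotate → (-1.41184,-2.55083) → ×s → (-1.66785,-3.01338) → (-1.67,-3.01)

Cross-section at z=4: (5.52,-5.72) (0.43,4.74) (-3.67,3.42) (-5.42,2.77) (-5.96,1.56) (-4.70,-0.76) (-1.67,-3.01)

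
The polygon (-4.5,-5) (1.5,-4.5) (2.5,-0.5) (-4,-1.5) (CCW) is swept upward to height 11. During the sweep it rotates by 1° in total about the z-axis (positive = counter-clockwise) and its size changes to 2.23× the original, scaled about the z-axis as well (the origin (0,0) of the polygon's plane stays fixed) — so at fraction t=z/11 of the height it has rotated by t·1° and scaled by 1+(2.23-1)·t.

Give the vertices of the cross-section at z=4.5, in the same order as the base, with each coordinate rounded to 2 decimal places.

t = z/height = 4.5/11 = 0.409091
s = 1 + (scale-1)·z/height = 1 + (2.23-1)·4.5/11 = 1.503182
θ = twist·z/height = 1°·4.5/11 = 0.4091° = 0.007140 rad
cos θ = 0.999975, sin θ = 0.007140 (intermediates below are computed at full precision and shown rounded to 5 d.p.)
v1: (-4.5,-5) → rotate → (-4.46419,-5.03200) → ×s → (-6.71048,-7.56401) → (-6.71,-7.56)
v2: (1.5,-4.5) → rotate → (1.53209,-4.48918) → ×s → (2.30301,-6.74805) → (2.30,-6.75)
v3: (2.5,-0.5) → rotate → (2.50351,-0.48214) → ×s → (3.76323,-0.72474) → (3.76,-0.72)
v4: (-4,-1.5) → rotate → (-3.98919,-1.52852) → ×s → (-5.99648,-2.29765) → (-6.00,-2.30)

Cross-section at z=4.5: (-6.71,-7.56) (2.30,-6.75) (3.76,-0.72) (-6.00,-2.30)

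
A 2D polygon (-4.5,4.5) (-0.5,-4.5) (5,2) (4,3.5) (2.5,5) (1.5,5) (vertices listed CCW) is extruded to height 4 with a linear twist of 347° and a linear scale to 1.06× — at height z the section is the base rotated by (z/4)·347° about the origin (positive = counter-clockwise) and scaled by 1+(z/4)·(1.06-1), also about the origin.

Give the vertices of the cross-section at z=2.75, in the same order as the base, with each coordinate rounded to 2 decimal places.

Cross-section at z=2.75: (6.44,1.55) (-3.73,2.89) (-0.94,-5.53) (0.94,-5.45) (3.08,-4.94) (3.63,-4.05)

t = z/height = 2.75/4 = 0.6875
s = 1 + (scale-1)·z/height = 1 + (1.06-1)·2.75/4 = 1.041250
θ = twist·z/height = 347°·2.75/4 = 238.5625° = 4.163701 rad
cos θ = -0.521568, sin θ = -0.853210 (intermediates below are computed at full precision and shown rounded to 5 d.p.)
v1: (-4.5,4.5) → rotate → (6.18650,1.49239) → ×s → (6.44169,1.55395) → (6.44,1.55)
v2: (-0.5,-4.5) → rotate → (-3.57866,2.77366) → ×s → (-3.72628,2.88808) → (-3.73,2.89)
v3: (5,2) → rotate → (-0.90142,-5.30918) → ×s → (-0.93861,-5.52819) → (-0.94,-5.53)
v4: (4,3.5) → rotate → (0.89996,-5.23833) → ×s → (0.93708,-5.45441) → (0.94,-5.45)
v5: (2.5,5) → rotate → (2.96213,-4.74086) → ×s → (3.08432,-4.93643) → (3.08,-4.94)
v6: (1.5,5) → rotate → (3.48370,-3.88766) → ×s → (3.62740,-4.04802) → (3.63,-4.05)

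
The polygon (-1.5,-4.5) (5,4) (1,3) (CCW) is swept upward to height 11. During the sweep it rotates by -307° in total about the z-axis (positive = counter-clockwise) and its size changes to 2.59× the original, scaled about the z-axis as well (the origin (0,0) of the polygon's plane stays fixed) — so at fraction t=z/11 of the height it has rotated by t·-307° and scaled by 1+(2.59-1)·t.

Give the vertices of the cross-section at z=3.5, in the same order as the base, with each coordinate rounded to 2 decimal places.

t = z/height = 3.5/11 = 0.318182
s = 1 + (scale-1)·z/height = 1 + (2.59-1)·3.5/11 = 1.505909
θ = twist·z/height = -307°·3.5/11 = -97.6818° = -1.704869 rad
cos θ = -0.133672, sin θ = -0.991026 (intermediates below are computed at full precision and shown rounded to 5 d.p.)
v1: (-1.5,-4.5) → rotate → (-4.25911,2.08806) → ×s → (-6.41383,3.14443) → (-6.41,3.14)
v2: (5,4) → rotate → (3.29574,-5.48982) → ×s → (4.96309,-8.26716) → (4.96,-8.27)
v3: (1,3) → rotate → (2.83941,-1.39204) → ×s → (4.27589,-2.09629) → (4.28,-2.10)

Cross-section at z=3.5: (-6.41,3.14) (4.96,-8.27) (4.28,-2.10)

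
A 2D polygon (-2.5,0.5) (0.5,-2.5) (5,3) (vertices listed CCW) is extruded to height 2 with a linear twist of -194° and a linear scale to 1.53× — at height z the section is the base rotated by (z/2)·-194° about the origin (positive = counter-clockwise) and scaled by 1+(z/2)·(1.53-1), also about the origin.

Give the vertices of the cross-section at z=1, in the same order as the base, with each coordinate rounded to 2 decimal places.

t = z/height = 1/2 = 0.5
s = 1 + (scale-1)·z/height = 1 + (1.53-1)·1/2 = 1.265000
θ = twist·z/height = -194°·1/2 = -97.0000° = -1.692969 rad
cos θ = -0.121869, sin θ = -0.992546 (intermediates below are computed at full precision and shown rounded to 5 d.p.)
v1: (-2.5,0.5) → rotate → (0.80095,2.42043) → ×s → (1.01320,3.06184) → (1.01,3.06)
v2: (0.5,-2.5) → rotate → (-2.54230,-0.19160) → ×s → (-3.21601,-0.24237) → (-3.22,-0.24)
v3: (5,3) → rotate → (2.36829,-5.32834) → ×s → (2.99589,-6.74035) → (3.00,-6.74)

Cross-section at z=1: (1.01,3.06) (-3.22,-0.24) (3.00,-6.74)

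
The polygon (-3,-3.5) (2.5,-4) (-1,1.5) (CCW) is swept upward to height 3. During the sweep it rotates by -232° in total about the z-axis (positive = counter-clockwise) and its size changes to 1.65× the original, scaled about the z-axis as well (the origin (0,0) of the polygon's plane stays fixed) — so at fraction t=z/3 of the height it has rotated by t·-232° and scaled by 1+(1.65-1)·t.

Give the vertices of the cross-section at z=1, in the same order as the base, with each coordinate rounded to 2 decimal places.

t = z/height = 1/3 = 0.333333
s = 1 + (scale-1)·z/height = 1 + (1.65-1)·1/3 = 1.216667
θ = twist·z/height = -232°·1/3 = -77.3333° = -1.349721 rad
cos θ = 0.219279, sin θ = -0.975662 (intermediates below are computed at full precision and shown rounded to 5 d.p.)
v1: (-3,-3.5) → rotate → (-4.07265,2.15951) → ×s → (-4.95506,2.62741) → (-4.96,2.63)
v2: (2.5,-4) → rotate → (-3.35445,-3.31627) → ×s → (-4.08125,-4.03480) → (-4.08,-4.03)
v3: (-1,1.5) → rotate → (1.24421,1.30458) → ×s → (1.51379,1.58724) → (1.51,1.59)

Cross-section at z=1: (-4.96,2.63) (-4.08,-4.03) (1.51,1.59)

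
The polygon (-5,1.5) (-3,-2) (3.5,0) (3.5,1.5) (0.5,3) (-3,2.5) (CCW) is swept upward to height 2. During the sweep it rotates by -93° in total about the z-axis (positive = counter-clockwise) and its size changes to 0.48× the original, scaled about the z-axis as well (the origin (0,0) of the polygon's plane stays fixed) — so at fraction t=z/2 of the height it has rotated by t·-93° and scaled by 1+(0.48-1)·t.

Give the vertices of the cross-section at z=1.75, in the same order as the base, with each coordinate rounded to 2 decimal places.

Cross-section at z=1.75: (0.40,2.82) (-1.32,1.45) (0.29,-1.89) (1.09,-1.76) (1.66,-0.02) (1.10,1.82)

t = z/height = 1.75/2 = 0.875
s = 1 + (scale-1)·z/height = 1 + (0.48-1)·1.75/2 = 0.545000
θ = twist·z/height = -93°·1.75/2 = -81.3750° = -1.420262 rad
cos θ = 0.149967, sin θ = -0.988691 (intermediates below are computed at full precision and shown rounded to 5 d.p.)
v1: (-5,1.5) → rotate → (0.73320,5.16841) → ×s → (0.39960,2.81678) → (0.40,2.82)
v2: (-3,-2) → rotate → (-2.42728,2.66614) → ×s → (-1.32287,1.45305) → (-1.32,1.45)
v3: (3.5,0) → rotate → (0.52488,-3.46042) → ×s → (0.28606,-1.88593) → (0.29,-1.89)
v4: (3.5,1.5) → rotate → (2.00792,-3.23547) → ×s → (1.09432,-1.76333) → (1.09,-1.76)
v5: (0.5,3) → rotate → (3.04106,-0.04445) → ×s → (1.65738,-0.02422) → (1.66,-0.02)
v6: (-3,2.5) → rotate → (2.02183,3.34099) → ×s → (1.10190,1.82084) → (1.10,1.82)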